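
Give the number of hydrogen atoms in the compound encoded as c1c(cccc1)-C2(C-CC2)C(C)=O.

14

Hydrogens are implicit in SMILES; fill each atom to its normal valence:
  5 × C (aromatic): 1 H each → 5
  3 × C: 2 H each → 6
  2 × C: no H
  1 × C: 3 H
  1 × C (aromatic): no H
  1 × O: no H
  Total hydrogens = 14.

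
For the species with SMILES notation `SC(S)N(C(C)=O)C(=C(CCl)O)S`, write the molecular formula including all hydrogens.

Heavy atoms from the SMILES: 6 C, 1 Cl, 1 N, 2 O, 3 S.
Implicit hydrogens by atom environment:
  3 × C: no H
  3 × S: 1 H each → 3
  1 × C: 3 H
  1 × C: 2 H
  1 × C: 1 H
  1 × Cl: no H
  1 × N: no H
  1 × O: 1 H
  1 × O: no H
  Total hydrogens = 10.
Molecular formula: C6H10ClNO2S3

C6H10ClNO2S3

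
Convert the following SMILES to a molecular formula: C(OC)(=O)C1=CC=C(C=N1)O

C7H7NO3

Heavy atoms from the SMILES: 7 C, 1 N, 3 O.
Implicit hydrogens by atom environment:
  3 × C (aromatic): 1 H each → 3
  2 × C (aromatic): no H
  2 × O: no H
  1 × C: 3 H
  1 × C: no H
  1 × N (aromatic): no H
  1 × O: 1 H
  Total hydrogens = 7.
Molecular formula: C7H7NO3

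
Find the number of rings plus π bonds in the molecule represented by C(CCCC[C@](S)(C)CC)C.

Molecular formula from the SMILES: C10H22S.
DoU = (2C + 2 + N − H − X)/2 = (2·10 + 2 + 0 − 22 − 0)/2 = 0/2 = 0.
(Structurally: 0 ring(s) + 0 π bond(s) = 0.)

0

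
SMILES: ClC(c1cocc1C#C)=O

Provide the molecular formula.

Heavy atoms from the SMILES: 7 C, 1 Cl, 2 O.
Implicit hydrogens by atom environment:
  2 × C (aromatic): 1 H each → 2
  2 × C (aromatic): no H
  2 × C: no H
  1 × C: 1 H
  1 × Cl: no H
  1 × O (aromatic): no H
  1 × O: no H
  Total hydrogens = 3.
Molecular formula: C7H3ClO2

C7H3ClO2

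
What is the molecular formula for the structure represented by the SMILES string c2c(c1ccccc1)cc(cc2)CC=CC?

C16H16

Heavy atoms from the SMILES: 16 C.
Implicit hydrogens by atom environment:
  9 × C (aromatic): 1 H each → 9
  3 × C (aromatic): no H
  2 × C: 1 H each → 2
  1 × C: 3 H
  1 × C: 2 H
  Total hydrogens = 16.
Molecular formula: C16H16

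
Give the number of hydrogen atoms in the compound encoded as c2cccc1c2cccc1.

8

Hydrogens are implicit in SMILES; fill each atom to its normal valence:
  8 × C (aromatic): 1 H each → 8
  2 × C (aromatic): no H
  Total hydrogens = 8.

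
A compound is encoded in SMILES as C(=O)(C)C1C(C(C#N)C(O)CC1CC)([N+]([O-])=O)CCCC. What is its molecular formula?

C15H24N2O4

Heavy atoms from the SMILES: 15 C, 2 N, 4 O.
Implicit hydrogens by atom environment:
  5 × C: 2 H each → 10
  4 × C: 1 H each → 4
  3 × C: 3 H each → 9
  3 × C: no H
  2 × O: no H
  1 × N: no H
  1 × N (charge +1): no H
  1 × O: 1 H
  1 × O (charge -1): no H
  Total hydrogens = 24.
Molecular formula: C15H24N2O4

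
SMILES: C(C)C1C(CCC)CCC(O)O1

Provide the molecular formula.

C10H20O2

Heavy atoms from the SMILES: 10 C, 2 O.
Implicit hydrogens by atom environment:
  5 × C: 2 H each → 10
  3 × C: 1 H each → 3
  2 × C: 3 H each → 6
  1 × O: 1 H
  1 × O: no H
  Total hydrogens = 20.
Molecular formula: C10H20O2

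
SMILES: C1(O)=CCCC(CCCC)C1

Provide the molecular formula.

Heavy atoms from the SMILES: 10 C, 1 O.
Implicit hydrogens by atom environment:
  6 × C: 2 H each → 12
  2 × C: 1 H each → 2
  1 × C: 3 H
  1 × C: no H
  1 × O: 1 H
  Total hydrogens = 18.
Molecular formula: C10H18O

C10H18O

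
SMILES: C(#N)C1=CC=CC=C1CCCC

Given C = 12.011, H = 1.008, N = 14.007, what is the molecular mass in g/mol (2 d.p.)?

159.23

Molecular formula: C11H13N.
M = 11×12.011 + 13×1.008 + 1×14.007 = 159.23 g/mol.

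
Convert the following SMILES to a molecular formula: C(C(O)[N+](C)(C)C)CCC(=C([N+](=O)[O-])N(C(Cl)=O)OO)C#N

Heavy atoms from the SMILES: 11 C, 1 Cl, 4 N, 6 O.
Implicit hydrogens by atom environment:
  4 × C: no H
  3 × C: 3 H each → 9
  3 × C: 2 H each → 6
  3 × O: no H
  2 × N: no H
  2 × N (charge +1): no H
  2 × O: 1 H each → 2
  1 × C: 1 H
  1 × Cl: no H
  1 × O (charge -1): no H
  Total hydrogens = 18.
Net charge +1.
Molecular formula: C11H18ClN4O6+

C11H18ClN4O6+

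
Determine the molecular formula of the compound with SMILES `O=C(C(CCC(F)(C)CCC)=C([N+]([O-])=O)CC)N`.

C12H21FN2O3

Heavy atoms from the SMILES: 12 C, 1 F, 2 N, 3 O.
Implicit hydrogens by atom environment:
  5 × C: 2 H each → 10
  4 × C: no H
  3 × C: 3 H each → 9
  2 × O: no H
  1 × F: no H
  1 × N: 2 H
  1 × N (charge +1): no H
  1 × O (charge -1): no H
  Total hydrogens = 21.
Molecular formula: C12H21FN2O3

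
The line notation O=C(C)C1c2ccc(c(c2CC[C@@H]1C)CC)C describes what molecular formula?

C16H22O

Heavy atoms from the SMILES: 16 C, 1 O.
Implicit hydrogens by atom environment:
  4 × C: 3 H each → 12
  4 × C (aromatic): no H
  3 × C: 2 H each → 6
  2 × C (aromatic): 1 H each → 2
  2 × C: 1 H each → 2
  1 × C: no H
  1 × O: no H
  Total hydrogens = 22.
Molecular formula: C16H22O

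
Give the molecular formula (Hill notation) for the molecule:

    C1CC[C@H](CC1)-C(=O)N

C7H13NO

Heavy atoms from the SMILES: 7 C, 1 N, 1 O.
Implicit hydrogens by atom environment:
  5 × C: 2 H each → 10
  1 × C: 1 H
  1 × C: no H
  1 × N: 2 H
  1 × O: no H
  Total hydrogens = 13.
Molecular formula: C7H13NO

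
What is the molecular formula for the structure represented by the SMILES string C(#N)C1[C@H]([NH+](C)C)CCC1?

Heavy atoms from the SMILES: 8 C, 2 N.
Implicit hydrogens by atom environment:
  3 × C: 2 H each → 6
  2 × C: 3 H each → 6
  2 × C: 1 H each → 2
  1 × C: no H
  1 × N (charge +1): 1 H
  1 × N: no H
  Total hydrogens = 15.
Net charge +1.
Molecular formula: C8H15N2+

C8H15N2+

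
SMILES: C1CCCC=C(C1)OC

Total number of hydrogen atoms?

Hydrogens are implicit in SMILES; fill each atom to its normal valence:
  5 × C: 2 H each → 10
  1 × C: 3 H
  1 × C: 1 H
  1 × C: no H
  1 × O: no H
  Total hydrogens = 14.

14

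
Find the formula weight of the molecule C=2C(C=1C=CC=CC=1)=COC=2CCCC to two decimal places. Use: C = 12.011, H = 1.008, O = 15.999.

Molecular formula: C14H16O.
M = 14×12.011 + 16×1.008 + 1×15.999 = 200.28 g/mol.

200.28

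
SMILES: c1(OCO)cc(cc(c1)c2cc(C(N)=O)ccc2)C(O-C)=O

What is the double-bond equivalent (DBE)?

10

Molecular formula from the SMILES: C16H15NO5.
DoU = (2C + 2 + N − H − X)/2 = (2·16 + 2 + 1 − 15 − 0)/2 = 20/2 = 10.
(Structurally: 2 ring(s) + 8 π bond(s) = 10.)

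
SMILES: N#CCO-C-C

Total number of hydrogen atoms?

Hydrogens are implicit in SMILES; fill each atom to its normal valence:
  2 × C: 2 H each → 4
  1 × C: 3 H
  1 × C: no H
  1 × N: no H
  1 × O: no H
  Total hydrogens = 7.

7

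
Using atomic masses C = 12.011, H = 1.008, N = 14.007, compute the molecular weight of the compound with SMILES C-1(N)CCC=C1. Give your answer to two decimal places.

Molecular formula: C5H9N.
M = 5×12.011 + 9×1.008 + 1×14.007 = 83.13 g/mol.

83.13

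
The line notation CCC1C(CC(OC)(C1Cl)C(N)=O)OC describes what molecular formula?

C10H18ClNO3

Heavy atoms from the SMILES: 10 C, 1 Cl, 1 N, 3 O.
Implicit hydrogens by atom environment:
  3 × C: 3 H each → 9
  3 × C: 1 H each → 3
  3 × O: no H
  2 × C: 2 H each → 4
  2 × C: no H
  1 × Cl: no H
  1 × N: 2 H
  Total hydrogens = 18.
Molecular formula: C10H18ClNO3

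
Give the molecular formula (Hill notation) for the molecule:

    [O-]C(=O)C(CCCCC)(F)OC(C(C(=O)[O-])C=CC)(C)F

[C14H20F2O5]2-

Heavy atoms from the SMILES: 14 C, 2 F, 5 O.
Implicit hydrogens by atom environment:
  4 × C: 2 H each → 8
  4 × C: no H
  3 × C: 3 H each → 9
  3 × C: 1 H each → 3
  3 × O: no H
  2 × F: no H
  2 × O (charge -1): no H
  Total hydrogens = 20.
Net charge -2.
Molecular formula: [C14H20F2O5]2-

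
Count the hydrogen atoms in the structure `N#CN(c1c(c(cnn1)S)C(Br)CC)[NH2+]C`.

Hydrogens are implicit in SMILES; fill each atom to its normal valence:
  3 × C (aromatic): no H
  2 × C: 3 H each → 6
  2 × N (aromatic): no H
  2 × N: no H
  1 × Br: no H
  1 × C: 2 H
  1 × C (aromatic): 1 H
  1 × C: 1 H
  1 × C: no H
  1 × N (charge +1): 2 H
  1 × S: 1 H
  Total hydrogens = 13.

13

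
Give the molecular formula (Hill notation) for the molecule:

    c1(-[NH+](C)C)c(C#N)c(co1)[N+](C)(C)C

[C10H17N3O]2+

Heavy atoms from the SMILES: 10 C, 3 N, 1 O.
Implicit hydrogens by atom environment:
  5 × C: 3 H each → 15
  3 × C (aromatic): no H
  1 × C (aromatic): 1 H
  1 × C: no H
  1 × N (charge +1): 1 H
  1 × N: no H
  1 × N (charge +1): no H
  1 × O (aromatic): no H
  Total hydrogens = 17.
Net charge +2.
Molecular formula: [C10H17N3O]2+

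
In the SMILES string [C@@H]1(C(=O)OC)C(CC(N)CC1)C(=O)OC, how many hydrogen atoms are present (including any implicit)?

17

Hydrogens are implicit in SMILES; fill each atom to its normal valence:
  4 × O: no H
  3 × C: 2 H each → 6
  3 × C: 1 H each → 3
  2 × C: 3 H each → 6
  2 × C: no H
  1 × N: 2 H
  Total hydrogens = 17.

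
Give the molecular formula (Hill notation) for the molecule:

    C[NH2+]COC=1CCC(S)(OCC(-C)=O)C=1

Heavy atoms from the SMILES: 10 C, 1 N, 3 O, 1 S.
Implicit hydrogens by atom environment:
  4 × C: 2 H each → 8
  3 × C: no H
  3 × O: no H
  2 × C: 3 H each → 6
  1 × C: 1 H
  1 × N (charge +1): 2 H
  1 × S: 1 H
  Total hydrogens = 18.
Net charge +1.
Molecular formula: C10H18NO3S+

C10H18NO3S+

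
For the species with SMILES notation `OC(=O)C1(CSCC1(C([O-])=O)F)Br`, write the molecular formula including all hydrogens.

Heavy atoms from the SMILES: 1 Br, 6 C, 1 F, 4 O, 1 S.
Implicit hydrogens by atom environment:
  4 × C: no H
  2 × C: 2 H each → 4
  2 × O: no H
  1 × Br: no H
  1 × F: no H
  1 × O: 1 H
  1 × O (charge -1): no H
  1 × S: no H
  Total hydrogens = 5.
Net charge -1.
Molecular formula: C6H5BrFO4S-

C6H5BrFO4S-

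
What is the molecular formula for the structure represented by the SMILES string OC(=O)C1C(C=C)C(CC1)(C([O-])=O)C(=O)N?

C10H12NO5-

Heavy atoms from the SMILES: 10 C, 1 N, 5 O.
Implicit hydrogens by atom environment:
  4 × C: no H
  3 × C: 2 H each → 6
  3 × C: 1 H each → 3
  3 × O: no H
  1 × N: 2 H
  1 × O: 1 H
  1 × O (charge -1): no H
  Total hydrogens = 12.
Net charge -1.
Molecular formula: C10H12NO5-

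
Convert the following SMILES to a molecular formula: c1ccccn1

Heavy atoms from the SMILES: 5 C, 1 N.
Implicit hydrogens by atom environment:
  5 × C (aromatic): 1 H each → 5
  1 × N (aromatic): no H
  Total hydrogens = 5.
Molecular formula: C5H5N

C5H5N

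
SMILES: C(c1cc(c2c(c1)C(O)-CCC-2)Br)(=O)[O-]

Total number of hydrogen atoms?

10

Hydrogens are implicit in SMILES; fill each atom to its normal valence:
  4 × C (aromatic): no H
  3 × C: 2 H each → 6
  2 × C (aromatic): 1 H each → 2
  1 × Br: no H
  1 × C: 1 H
  1 × C: no H
  1 × O: 1 H
  1 × O: no H
  1 × O (charge -1): no H
  Total hydrogens = 10.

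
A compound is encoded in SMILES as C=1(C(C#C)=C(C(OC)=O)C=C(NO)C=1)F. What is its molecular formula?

Heavy atoms from the SMILES: 10 C, 1 F, 1 N, 3 O.
Implicit hydrogens by atom environment:
  4 × C (aromatic): no H
  2 × C (aromatic): 1 H each → 2
  2 × C: no H
  2 × O: no H
  1 × C: 3 H
  1 × C: 1 H
  1 × F: no H
  1 × N: 1 H
  1 × O: 1 H
  Total hydrogens = 8.
Molecular formula: C10H8FNO3

C10H8FNO3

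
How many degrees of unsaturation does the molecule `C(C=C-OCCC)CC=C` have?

Molecular formula from the SMILES: C9H16O.
DoU = (2C + 2 + N − H − X)/2 = (2·9 + 2 + 0 − 16 − 0)/2 = 4/2 = 2.
(Structurally: 0 ring(s) + 2 π bond(s) = 2.)

2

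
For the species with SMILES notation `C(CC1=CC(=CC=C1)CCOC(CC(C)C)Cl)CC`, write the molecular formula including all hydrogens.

C17H27ClO

Heavy atoms from the SMILES: 17 C, 1 Cl, 1 O.
Implicit hydrogens by atom environment:
  6 × C: 2 H each → 12
  4 × C (aromatic): 1 H each → 4
  3 × C: 3 H each → 9
  2 × C: 1 H each → 2
  2 × C (aromatic): no H
  1 × Cl: no H
  1 × O: no H
  Total hydrogens = 27.
Molecular formula: C17H27ClO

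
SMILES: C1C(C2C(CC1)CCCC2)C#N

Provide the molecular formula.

C11H17N

Heavy atoms from the SMILES: 11 C, 1 N.
Implicit hydrogens by atom environment:
  7 × C: 2 H each → 14
  3 × C: 1 H each → 3
  1 × C: no H
  1 × N: no H
  Total hydrogens = 17.
Molecular formula: C11H17N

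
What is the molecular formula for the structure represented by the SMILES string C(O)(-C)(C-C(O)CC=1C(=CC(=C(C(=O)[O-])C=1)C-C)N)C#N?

C15H19N2O4-

Heavy atoms from the SMILES: 15 C, 2 N, 4 O.
Implicit hydrogens by atom environment:
  4 × C (aromatic): no H
  3 × C: 2 H each → 6
  3 × C: no H
  2 × C: 3 H each → 6
  2 × C (aromatic): 1 H each → 2
  2 × O: 1 H each → 2
  1 × C: 1 H
  1 × N: 2 H
  1 × N: no H
  1 × O: no H
  1 × O (charge -1): no H
  Total hydrogens = 19.
Net charge -1.
Molecular formula: C15H19N2O4-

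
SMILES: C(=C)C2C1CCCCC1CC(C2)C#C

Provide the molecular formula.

C14H20

Heavy atoms from the SMILES: 14 C.
Implicit hydrogens by atom environment:
  7 × C: 2 H each → 14
  6 × C: 1 H each → 6
  1 × C: no H
  Total hydrogens = 20.
Molecular formula: C14H20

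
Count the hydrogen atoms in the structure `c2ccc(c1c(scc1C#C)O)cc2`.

8

Hydrogens are implicit in SMILES; fill each atom to its normal valence:
  6 × C (aromatic): 1 H each → 6
  4 × C (aromatic): no H
  1 × C: 1 H
  1 × C: no H
  1 × O: 1 H
  1 × S (aromatic): no H
  Total hydrogens = 8.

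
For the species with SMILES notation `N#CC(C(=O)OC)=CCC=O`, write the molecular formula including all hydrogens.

C7H7NO3

Heavy atoms from the SMILES: 7 C, 1 N, 3 O.
Implicit hydrogens by atom environment:
  3 × C: no H
  3 × O: no H
  2 × C: 1 H each → 2
  1 × C: 3 H
  1 × C: 2 H
  1 × N: no H
  Total hydrogens = 7.
Molecular formula: C7H7NO3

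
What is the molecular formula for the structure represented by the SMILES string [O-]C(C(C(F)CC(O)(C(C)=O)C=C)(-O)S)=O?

C9H12FO5S-

Heavy atoms from the SMILES: 9 C, 1 F, 5 O, 1 S.
Implicit hydrogens by atom environment:
  4 × C: no H
  2 × C: 2 H each → 4
  2 × C: 1 H each → 2
  2 × O: 1 H each → 2
  2 × O: no H
  1 × C: 3 H
  1 × F: no H
  1 × O (charge -1): no H
  1 × S: 1 H
  Total hydrogens = 12.
Net charge -1.
Molecular formula: C9H12FO5S-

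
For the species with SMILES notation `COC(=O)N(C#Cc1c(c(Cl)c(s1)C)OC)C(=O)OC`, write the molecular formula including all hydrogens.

Heavy atoms from the SMILES: 12 C, 1 Cl, 1 N, 5 O, 1 S.
Implicit hydrogens by atom environment:
  5 × O: no H
  4 × C: 3 H each → 12
  4 × C (aromatic): no H
  4 × C: no H
  1 × Cl: no H
  1 × N: no H
  1 × S (aromatic): no H
  Total hydrogens = 12.
Molecular formula: C12H12ClNO5S

C12H12ClNO5S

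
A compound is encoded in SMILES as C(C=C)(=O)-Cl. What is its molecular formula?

C3H3ClO

Heavy atoms from the SMILES: 3 C, 1 Cl, 1 O.
Implicit hydrogens by atom environment:
  1 × C: 2 H
  1 × C: 1 H
  1 × C: no H
  1 × Cl: no H
  1 × O: no H
  Total hydrogens = 3.
Molecular formula: C3H3ClO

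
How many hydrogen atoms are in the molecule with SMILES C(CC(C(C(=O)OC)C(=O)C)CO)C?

Hydrogens are implicit in SMILES; fill each atom to its normal valence:
  3 × C: 3 H each → 9
  3 × C: 2 H each → 6
  3 × O: no H
  2 × C: 1 H each → 2
  2 × C: no H
  1 × O: 1 H
  Total hydrogens = 18.

18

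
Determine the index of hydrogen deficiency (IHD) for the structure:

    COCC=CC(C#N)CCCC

Molecular formula from the SMILES: C10H17NO.
DoU = (2C + 2 + N − H − X)/2 = (2·10 + 2 + 1 − 17 − 0)/2 = 6/2 = 3.
(Structurally: 0 ring(s) + 3 π bond(s) = 3.)

3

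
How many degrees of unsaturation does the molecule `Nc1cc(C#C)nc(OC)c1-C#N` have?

Molecular formula from the SMILES: C9H7N3O.
DoU = (2C + 2 + N − H − X)/2 = (2·9 + 2 + 3 − 7 − 0)/2 = 16/2 = 8.
(Structurally: 1 ring(s) + 7 π bond(s) = 8.)

8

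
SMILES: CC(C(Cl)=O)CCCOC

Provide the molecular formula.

C7H13ClO2

Heavy atoms from the SMILES: 7 C, 1 Cl, 2 O.
Implicit hydrogens by atom environment:
  3 × C: 2 H each → 6
  2 × C: 3 H each → 6
  2 × O: no H
  1 × C: 1 H
  1 × C: no H
  1 × Cl: no H
  Total hydrogens = 13.
Molecular formula: C7H13ClO2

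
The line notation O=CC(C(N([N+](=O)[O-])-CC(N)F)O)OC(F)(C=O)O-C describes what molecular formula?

Heavy atoms from the SMILES: 8 C, 2 F, 3 N, 7 O.
Implicit hydrogens by atom environment:
  5 × C: 1 H each → 5
  5 × O: no H
  2 × F: no H
  1 × C: 3 H
  1 × C: 2 H
  1 × C: no H
  1 × N: 2 H
  1 × N: no H
  1 × N (charge +1): no H
  1 × O: 1 H
  1 × O (charge -1): no H
  Total hydrogens = 13.
Molecular formula: C8H13F2N3O7

C8H13F2N3O7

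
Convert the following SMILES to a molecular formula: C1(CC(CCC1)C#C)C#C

C10H12

Heavy atoms from the SMILES: 10 C.
Implicit hydrogens by atom environment:
  4 × C: 2 H each → 8
  4 × C: 1 H each → 4
  2 × C: no H
  Total hydrogens = 12.
Molecular formula: C10H12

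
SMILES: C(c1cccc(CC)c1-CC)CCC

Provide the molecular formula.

C14H22

Heavy atoms from the SMILES: 14 C.
Implicit hydrogens by atom environment:
  5 × C: 2 H each → 10
  3 × C: 3 H each → 9
  3 × C (aromatic): 1 H each → 3
  3 × C (aromatic): no H
  Total hydrogens = 22.
Molecular formula: C14H22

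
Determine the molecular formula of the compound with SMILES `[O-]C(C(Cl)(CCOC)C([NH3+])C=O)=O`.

C7H12ClNO4

Heavy atoms from the SMILES: 7 C, 1 Cl, 1 N, 4 O.
Implicit hydrogens by atom environment:
  3 × O: no H
  2 × C: 2 H each → 4
  2 × C: 1 H each → 2
  2 × C: no H
  1 × C: 3 H
  1 × Cl: no H
  1 × N (charge +1): 3 H
  1 × O (charge -1): no H
  Total hydrogens = 12.
Molecular formula: C7H12ClNO4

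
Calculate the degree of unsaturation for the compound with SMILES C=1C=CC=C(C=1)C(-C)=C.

Molecular formula from the SMILES: C9H10.
DoU = (2C + 2 + N − H − X)/2 = (2·9 + 2 + 0 − 10 − 0)/2 = 10/2 = 5.
(Structurally: 1 ring(s) + 4 π bond(s) = 5.)

5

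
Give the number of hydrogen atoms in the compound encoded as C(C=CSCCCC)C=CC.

Hydrogens are implicit in SMILES; fill each atom to its normal valence:
  4 × C: 2 H each → 8
  4 × C: 1 H each → 4
  2 × C: 3 H each → 6
  1 × S: no H
  Total hydrogens = 18.

18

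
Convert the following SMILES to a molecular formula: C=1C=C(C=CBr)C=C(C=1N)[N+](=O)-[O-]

C8H7BrN2O2

Heavy atoms from the SMILES: 1 Br, 8 C, 2 N, 2 O.
Implicit hydrogens by atom environment:
  3 × C (aromatic): 1 H each → 3
  3 × C (aromatic): no H
  2 × C: 1 H each → 2
  1 × Br: no H
  1 × N: 2 H
  1 × N (charge +1): no H
  1 × O: no H
  1 × O (charge -1): no H
  Total hydrogens = 7.
Molecular formula: C8H7BrN2O2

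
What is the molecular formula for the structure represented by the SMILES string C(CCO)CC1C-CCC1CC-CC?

Heavy atoms from the SMILES: 13 C, 1 O.
Implicit hydrogens by atom environment:
  10 × C: 2 H each → 20
  2 × C: 1 H each → 2
  1 × C: 3 H
  1 × O: 1 H
  Total hydrogens = 26.
Molecular formula: C13H26O

C13H26O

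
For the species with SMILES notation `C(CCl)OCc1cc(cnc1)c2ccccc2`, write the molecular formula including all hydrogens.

C14H14ClNO

Heavy atoms from the SMILES: 14 C, 1 Cl, 1 N, 1 O.
Implicit hydrogens by atom environment:
  8 × C (aromatic): 1 H each → 8
  3 × C: 2 H each → 6
  3 × C (aromatic): no H
  1 × Cl: no H
  1 × N (aromatic): no H
  1 × O: no H
  Total hydrogens = 14.
Molecular formula: C14H14ClNO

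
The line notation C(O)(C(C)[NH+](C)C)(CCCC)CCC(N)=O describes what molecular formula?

C12H27N2O2+

Heavy atoms from the SMILES: 12 C, 2 N, 2 O.
Implicit hydrogens by atom environment:
  5 × C: 2 H each → 10
  4 × C: 3 H each → 12
  2 × C: no H
  1 × C: 1 H
  1 × N: 2 H
  1 × N (charge +1): 1 H
  1 × O: 1 H
  1 × O: no H
  Total hydrogens = 27.
Net charge +1.
Molecular formula: C12H27N2O2+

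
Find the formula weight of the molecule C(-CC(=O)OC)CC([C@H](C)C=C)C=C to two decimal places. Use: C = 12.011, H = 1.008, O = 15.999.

Molecular formula: C12H20O2.
M = 12×12.011 + 20×1.008 + 2×15.999 = 196.29 g/mol.

196.29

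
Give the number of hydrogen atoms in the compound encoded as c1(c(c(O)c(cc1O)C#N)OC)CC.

Hydrogens are implicit in SMILES; fill each atom to its normal valence:
  5 × C (aromatic): no H
  2 × C: 3 H each → 6
  2 × O: 1 H each → 2
  1 × C: 2 H
  1 × C (aromatic): 1 H
  1 × C: no H
  1 × N: no H
  1 × O: no H
  Total hydrogens = 11.

11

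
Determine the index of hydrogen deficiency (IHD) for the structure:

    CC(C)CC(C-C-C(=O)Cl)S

Molecular formula from the SMILES: C8H15ClOS.
DoU = (2C + 2 + N − H − X)/2 = (2·8 + 2 + 0 − 15 − 1)/2 = 2/2 = 1.
(Structurally: 0 ring(s) + 1 π bond(s) = 1.)

1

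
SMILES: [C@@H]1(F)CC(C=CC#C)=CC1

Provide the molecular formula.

Heavy atoms from the SMILES: 9 C, 1 F.
Implicit hydrogens by atom environment:
  5 × C: 1 H each → 5
  2 × C: 2 H each → 4
  2 × C: no H
  1 × F: no H
  Total hydrogens = 9.
Molecular formula: C9H9F

C9H9F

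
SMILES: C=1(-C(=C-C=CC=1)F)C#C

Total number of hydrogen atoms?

Hydrogens are implicit in SMILES; fill each atom to its normal valence:
  4 × C (aromatic): 1 H each → 4
  2 × C (aromatic): no H
  1 × C: 1 H
  1 × C: no H
  1 × F: no H
  Total hydrogens = 5.

5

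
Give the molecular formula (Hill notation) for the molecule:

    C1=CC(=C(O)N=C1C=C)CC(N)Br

C9H11BrN2O

Heavy atoms from the SMILES: 1 Br, 9 C, 2 N, 1 O.
Implicit hydrogens by atom environment:
  3 × C (aromatic): no H
  2 × C: 2 H each → 4
  2 × C (aromatic): 1 H each → 2
  2 × C: 1 H each → 2
  1 × Br: no H
  1 × N: 2 H
  1 × N (aromatic): no H
  1 × O: 1 H
  Total hydrogens = 11.
Molecular formula: C9H11BrN2O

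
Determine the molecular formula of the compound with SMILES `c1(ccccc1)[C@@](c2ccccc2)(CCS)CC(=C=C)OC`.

Heavy atoms from the SMILES: 20 C, 1 O, 1 S.
Implicit hydrogens by atom environment:
  10 × C (aromatic): 1 H each → 10
  4 × C: 2 H each → 8
  3 × C: no H
  2 × C (aromatic): no H
  1 × C: 3 H
  1 × O: no H
  1 × S: 1 H
  Total hydrogens = 22.
Molecular formula: C20H22OS

C20H22OS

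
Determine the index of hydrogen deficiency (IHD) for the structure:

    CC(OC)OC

Molecular formula from the SMILES: C4H10O2.
DoU = (2C + 2 + N − H − X)/2 = (2·4 + 2 + 0 − 10 − 0)/2 = 0/2 = 0.
(Structurally: 0 ring(s) + 0 π bond(s) = 0.)

0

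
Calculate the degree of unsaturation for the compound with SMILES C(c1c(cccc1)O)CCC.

4

Molecular formula from the SMILES: C10H14O.
DoU = (2C + 2 + N − H − X)/2 = (2·10 + 2 + 0 − 14 − 0)/2 = 8/2 = 4.
(Structurally: 1 ring(s) + 3 π bond(s) = 4.)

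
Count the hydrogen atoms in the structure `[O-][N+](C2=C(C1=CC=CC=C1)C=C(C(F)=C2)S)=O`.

8

Hydrogens are implicit in SMILES; fill each atom to its normal valence:
  7 × C (aromatic): 1 H each → 7
  5 × C (aromatic): no H
  1 × F: no H
  1 × N (charge +1): no H
  1 × O: no H
  1 × O (charge -1): no H
  1 × S: 1 H
  Total hydrogens = 8.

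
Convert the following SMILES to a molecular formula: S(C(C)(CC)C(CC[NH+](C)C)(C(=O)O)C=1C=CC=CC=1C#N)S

C17H25N2O2S2+

Heavy atoms from the SMILES: 17 C, 2 N, 2 O, 2 S.
Implicit hydrogens by atom environment:
  4 × C: 3 H each → 12
  4 × C (aromatic): 1 H each → 4
  4 × C: no H
  3 × C: 2 H each → 6
  2 × C (aromatic): no H
  1 × N (charge +1): 1 H
  1 × N: no H
  1 × O: 1 H
  1 × O: no H
  1 × S: 1 H
  1 × S: no H
  Total hydrogens = 25.
Net charge +1.
Molecular formula: C17H25N2O2S2+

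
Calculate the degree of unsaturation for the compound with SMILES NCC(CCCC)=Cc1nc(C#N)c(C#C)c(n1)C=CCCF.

Molecular formula from the SMILES: C18H21FN4.
DoU = (2C + 2 + N − H − X)/2 = (2·18 + 2 + 4 − 21 − 1)/2 = 20/2 = 10.
(Structurally: 1 ring(s) + 9 π bond(s) = 10.)

10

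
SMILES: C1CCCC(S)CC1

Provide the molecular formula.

C7H14S

Heavy atoms from the SMILES: 7 C, 1 S.
Implicit hydrogens by atom environment:
  6 × C: 2 H each → 12
  1 × C: 1 H
  1 × S: 1 H
  Total hydrogens = 14.
Molecular formula: C7H14S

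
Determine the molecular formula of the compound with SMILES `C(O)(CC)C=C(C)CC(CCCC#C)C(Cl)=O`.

C14H21ClO2

Heavy atoms from the SMILES: 14 C, 1 Cl, 2 O.
Implicit hydrogens by atom environment:
  5 × C: 2 H each → 10
  4 × C: 1 H each → 4
  3 × C: no H
  2 × C: 3 H each → 6
  1 × Cl: no H
  1 × O: 1 H
  1 × O: no H
  Total hydrogens = 21.
Molecular formula: C14H21ClO2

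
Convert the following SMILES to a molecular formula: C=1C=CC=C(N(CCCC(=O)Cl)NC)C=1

C11H15ClN2O

Heavy atoms from the SMILES: 11 C, 1 Cl, 2 N, 1 O.
Implicit hydrogens by atom environment:
  5 × C (aromatic): 1 H each → 5
  3 × C: 2 H each → 6
  1 × C: 3 H
  1 × C: no H
  1 × C (aromatic): no H
  1 × Cl: no H
  1 × N: 1 H
  1 × N: no H
  1 × O: no H
  Total hydrogens = 15.
Molecular formula: C11H15ClN2O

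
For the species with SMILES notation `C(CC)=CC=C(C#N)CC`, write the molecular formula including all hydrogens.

Heavy atoms from the SMILES: 9 C, 1 N.
Implicit hydrogens by atom environment:
  3 × C: 1 H each → 3
  2 × C: 3 H each → 6
  2 × C: 2 H each → 4
  2 × C: no H
  1 × N: no H
  Total hydrogens = 13.
Molecular formula: C9H13N

C9H13N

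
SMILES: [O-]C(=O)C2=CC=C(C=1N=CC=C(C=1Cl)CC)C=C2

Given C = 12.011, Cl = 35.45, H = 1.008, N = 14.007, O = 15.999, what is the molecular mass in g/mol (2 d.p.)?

Molecular formula: C14H11ClNO2-.
M = 14×12.011 + 1×35.45 + 11×1.008 + 1×14.007 + 2×15.999 = 260.70 g/mol.

260.70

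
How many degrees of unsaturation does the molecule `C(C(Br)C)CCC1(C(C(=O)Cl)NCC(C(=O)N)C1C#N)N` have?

Molecular formula from the SMILES: C13H20BrClN4O2.
DoU = (2C + 2 + N − H − X)/2 = (2·13 + 2 + 4 − 20 − 2)/2 = 10/2 = 5.
(Structurally: 1 ring(s) + 4 π bond(s) = 5.)

5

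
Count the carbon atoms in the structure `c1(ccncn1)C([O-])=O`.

The symbol for carbon appears 5 times in the SMILES. Lowercase c denotes aromatic carbon and counts toward C.

5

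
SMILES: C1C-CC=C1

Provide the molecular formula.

Heavy atoms from the SMILES: 5 C.
Implicit hydrogens by atom environment:
  3 × C: 2 H each → 6
  2 × C: 1 H each → 2
  Total hydrogens = 8.
Molecular formula: C5H8

C5H8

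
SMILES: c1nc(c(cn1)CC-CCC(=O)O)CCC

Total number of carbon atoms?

12

The symbol for carbon appears 12 times in the SMILES. Lowercase c denotes aromatic carbon and counts toward C.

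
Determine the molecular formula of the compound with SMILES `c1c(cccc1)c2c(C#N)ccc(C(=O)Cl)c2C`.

Heavy atoms from the SMILES: 15 C, 1 Cl, 1 N, 1 O.
Implicit hydrogens by atom environment:
  7 × C (aromatic): 1 H each → 7
  5 × C (aromatic): no H
  2 × C: no H
  1 × C: 3 H
  1 × Cl: no H
  1 × N: no H
  1 × O: no H
  Total hydrogens = 10.
Molecular formula: C15H10ClNO

C15H10ClNO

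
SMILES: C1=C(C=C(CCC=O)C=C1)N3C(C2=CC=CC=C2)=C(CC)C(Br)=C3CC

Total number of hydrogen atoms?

24

Hydrogens are implicit in SMILES; fill each atom to its normal valence:
  9 × C (aromatic): 1 H each → 9
  7 × C (aromatic): no H
  4 × C: 2 H each → 8
  2 × C: 3 H each → 6
  1 × Br: no H
  1 × C: 1 H
  1 × N (aromatic): no H
  1 × O: no H
  Total hydrogens = 24.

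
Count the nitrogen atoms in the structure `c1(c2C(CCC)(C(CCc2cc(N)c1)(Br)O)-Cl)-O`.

1

The symbol for nitrogen appears 1 time in the SMILES.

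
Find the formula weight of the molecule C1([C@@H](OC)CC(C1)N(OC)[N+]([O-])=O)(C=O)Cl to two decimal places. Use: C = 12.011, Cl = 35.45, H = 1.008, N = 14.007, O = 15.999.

252.65

Molecular formula: C8H13ClN2O5.
M = 8×12.011 + 1×35.45 + 13×1.008 + 2×14.007 + 5×15.999 = 252.65 g/mol.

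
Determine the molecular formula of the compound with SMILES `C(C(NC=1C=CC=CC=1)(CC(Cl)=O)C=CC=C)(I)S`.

C14H15ClINOS

Heavy atoms from the SMILES: 14 C, 1 Cl, 1 I, 1 N, 1 O, 1 S.
Implicit hydrogens by atom environment:
  5 × C (aromatic): 1 H each → 5
  4 × C: 1 H each → 4
  2 × C: 2 H each → 4
  2 × C: no H
  1 × C (aromatic): no H
  1 × Cl: no H
  1 × I: no H
  1 × N: 1 H
  1 × O: no H
  1 × S: 1 H
  Total hydrogens = 15.
Molecular formula: C14H15ClINOS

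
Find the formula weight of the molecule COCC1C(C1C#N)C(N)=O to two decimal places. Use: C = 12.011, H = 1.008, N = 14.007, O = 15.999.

Molecular formula: C7H10N2O2.
M = 7×12.011 + 10×1.008 + 2×14.007 + 2×15.999 = 154.17 g/mol.

154.17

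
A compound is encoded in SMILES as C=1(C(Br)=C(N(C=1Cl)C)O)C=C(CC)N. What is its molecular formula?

Heavy atoms from the SMILES: 1 Br, 9 C, 1 Cl, 2 N, 1 O.
Implicit hydrogens by atom environment:
  4 × C (aromatic): no H
  2 × C: 3 H each → 6
  1 × Br: no H
  1 × C: 2 H
  1 × C: 1 H
  1 × C: no H
  1 × Cl: no H
  1 × N: 2 H
  1 × N (aromatic): no H
  1 × O: 1 H
  Total hydrogens = 12.
Molecular formula: C9H12BrClN2O

C9H12BrClN2O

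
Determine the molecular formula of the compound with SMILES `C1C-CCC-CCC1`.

C8H16

Heavy atoms from the SMILES: 8 C.
Implicit hydrogens by atom environment:
  8 × C: 2 H each → 16
  Total hydrogens = 16.
Molecular formula: C8H16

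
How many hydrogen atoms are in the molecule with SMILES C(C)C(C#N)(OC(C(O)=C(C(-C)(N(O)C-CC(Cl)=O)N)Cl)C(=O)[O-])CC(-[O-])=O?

19

Hydrogens are implicit in SMILES; fill each atom to its normal valence:
  8 × C: no H
  4 × C: 2 H each → 8
  4 × O: no H
  2 × C: 3 H each → 6
  2 × Cl: no H
  2 × N: no H
  2 × O: 1 H each → 2
  2 × O (charge -1): no H
  1 × C: 1 H
  1 × N: 2 H
  Total hydrogens = 19.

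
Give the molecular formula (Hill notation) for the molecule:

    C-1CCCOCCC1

C7H14O

Heavy atoms from the SMILES: 7 C, 1 O.
Implicit hydrogens by atom environment:
  7 × C: 2 H each → 14
  1 × O: no H
  Total hydrogens = 14.
Molecular formula: C7H14O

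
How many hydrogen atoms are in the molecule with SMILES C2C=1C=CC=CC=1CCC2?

Hydrogens are implicit in SMILES; fill each atom to its normal valence:
  4 × C: 2 H each → 8
  4 × C (aromatic): 1 H each → 4
  2 × C (aromatic): no H
  Total hydrogens = 12.

12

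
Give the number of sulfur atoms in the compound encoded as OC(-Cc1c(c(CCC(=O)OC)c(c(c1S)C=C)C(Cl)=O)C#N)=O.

The symbol for sulfur appears 1 time in the SMILES.

1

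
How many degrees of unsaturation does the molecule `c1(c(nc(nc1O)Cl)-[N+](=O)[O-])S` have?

5

Molecular formula from the SMILES: C4H2ClN3O3S.
DoU = (2C + 2 + N − H − X)/2 = (2·4 + 2 + 3 − 2 − 1)/2 = 10/2 = 5.
(Structurally: 1 ring(s) + 4 π bond(s) = 5.)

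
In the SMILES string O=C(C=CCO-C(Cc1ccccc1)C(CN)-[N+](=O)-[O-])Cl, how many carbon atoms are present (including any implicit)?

The symbol for carbon appears 14 times in the SMILES. Lowercase c denotes aromatic carbon and counts toward C.

14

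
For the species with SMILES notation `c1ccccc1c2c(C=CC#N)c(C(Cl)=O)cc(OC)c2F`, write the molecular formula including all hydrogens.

Heavy atoms from the SMILES: 17 C, 1 Cl, 1 F, 1 N, 2 O.
Implicit hydrogens by atom environment:
  6 × C (aromatic): 1 H each → 6
  6 × C (aromatic): no H
  2 × C: 1 H each → 2
  2 × C: no H
  2 × O: no H
  1 × C: 3 H
  1 × Cl: no H
  1 × F: no H
  1 × N: no H
  Total hydrogens = 11.
Molecular formula: C17H11ClFNO2

C17H11ClFNO2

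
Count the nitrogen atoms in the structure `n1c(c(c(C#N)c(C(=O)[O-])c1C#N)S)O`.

3

The symbol for nitrogen appears 3 times in the SMILES.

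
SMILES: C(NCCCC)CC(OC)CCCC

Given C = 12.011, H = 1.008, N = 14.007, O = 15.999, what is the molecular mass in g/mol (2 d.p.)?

201.35

Molecular formula: C12H27NO.
M = 12×12.011 + 27×1.008 + 1×14.007 + 1×15.999 = 201.35 g/mol.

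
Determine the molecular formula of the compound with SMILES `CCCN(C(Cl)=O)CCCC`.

C8H16ClNO

Heavy atoms from the SMILES: 8 C, 1 Cl, 1 N, 1 O.
Implicit hydrogens by atom environment:
  5 × C: 2 H each → 10
  2 × C: 3 H each → 6
  1 × C: no H
  1 × Cl: no H
  1 × N: no H
  1 × O: no H
  Total hydrogens = 16.
Molecular formula: C8H16ClNO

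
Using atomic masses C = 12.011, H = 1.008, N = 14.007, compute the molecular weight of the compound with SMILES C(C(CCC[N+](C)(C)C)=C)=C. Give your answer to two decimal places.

Molecular formula: C10H20N+.
M = 10×12.011 + 20×1.008 + 1×14.007 = 154.28 g/mol.

154.28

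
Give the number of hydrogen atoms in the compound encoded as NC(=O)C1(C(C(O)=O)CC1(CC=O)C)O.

Hydrogens are implicit in SMILES; fill each atom to its normal valence:
  4 × C: no H
  3 × O: no H
  2 × C: 2 H each → 4
  2 × C: 1 H each → 2
  2 × O: 1 H each → 2
  1 × C: 3 H
  1 × N: 2 H
  Total hydrogens = 13.

13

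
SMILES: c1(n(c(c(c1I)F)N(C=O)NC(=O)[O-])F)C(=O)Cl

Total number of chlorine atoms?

The symbol for chlorine appears 1 time in the SMILES.

1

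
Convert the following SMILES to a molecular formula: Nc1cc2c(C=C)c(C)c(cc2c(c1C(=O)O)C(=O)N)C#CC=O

Heavy atoms from the SMILES: 18 C, 2 N, 4 O.
Implicit hydrogens by atom environment:
  8 × C (aromatic): no H
  4 × C: no H
  3 × O: no H
  2 × C (aromatic): 1 H each → 2
  2 × C: 1 H each → 2
  2 × N: 2 H each → 4
  1 × C: 3 H
  1 × C: 2 H
  1 × O: 1 H
  Total hydrogens = 14.
Molecular formula: C18H14N2O4

C18H14N2O4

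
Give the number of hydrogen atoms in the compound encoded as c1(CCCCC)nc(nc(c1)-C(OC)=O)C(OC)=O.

Hydrogens are implicit in SMILES; fill each atom to its normal valence:
  4 × C: 2 H each → 8
  4 × O: no H
  3 × C: 3 H each → 9
  3 × C (aromatic): no H
  2 × C: no H
  2 × N (aromatic): no H
  1 × C (aromatic): 1 H
  Total hydrogens = 18.

18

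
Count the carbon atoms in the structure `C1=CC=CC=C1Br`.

6

The symbol for carbon appears 6 times in the SMILES.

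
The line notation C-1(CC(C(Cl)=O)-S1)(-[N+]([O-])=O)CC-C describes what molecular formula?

C7H10ClNO3S

Heavy atoms from the SMILES: 7 C, 1 Cl, 1 N, 3 O, 1 S.
Implicit hydrogens by atom environment:
  3 × C: 2 H each → 6
  2 × C: no H
  2 × O: no H
  1 × C: 3 H
  1 × C: 1 H
  1 × Cl: no H
  1 × N (charge +1): no H
  1 × O (charge -1): no H
  1 × S: no H
  Total hydrogens = 10.
Molecular formula: C7H10ClNO3S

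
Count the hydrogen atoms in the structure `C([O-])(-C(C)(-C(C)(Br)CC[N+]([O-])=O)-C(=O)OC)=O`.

Hydrogens are implicit in SMILES; fill each atom to its normal valence:
  4 × C: no H
  4 × O: no H
  3 × C: 3 H each → 9
  2 × C: 2 H each → 4
  2 × O (charge -1): no H
  1 × Br: no H
  1 × N (charge +1): no H
  Total hydrogens = 13.

13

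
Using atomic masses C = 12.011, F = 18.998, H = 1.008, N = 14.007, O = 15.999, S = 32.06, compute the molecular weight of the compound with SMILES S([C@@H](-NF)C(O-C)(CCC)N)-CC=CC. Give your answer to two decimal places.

Molecular formula: C10H21FN2OS.
M = 10×12.011 + 1×18.998 + 21×1.008 + 2×14.007 + 1×15.999 + 1×32.06 = 236.35 g/mol.

236.35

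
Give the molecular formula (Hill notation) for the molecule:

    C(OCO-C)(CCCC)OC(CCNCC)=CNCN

C14H31N3O3

Heavy atoms from the SMILES: 14 C, 3 N, 3 O.
Implicit hydrogens by atom environment:
  8 × C: 2 H each → 16
  3 × C: 3 H each → 9
  3 × O: no H
  2 × C: 1 H each → 2
  2 × N: 1 H each → 2
  1 × C: no H
  1 × N: 2 H
  Total hydrogens = 31.
Molecular formula: C14H31N3O3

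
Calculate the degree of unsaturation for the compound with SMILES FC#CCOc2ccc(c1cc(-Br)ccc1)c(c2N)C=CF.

Molecular formula from the SMILES: C17H12BrF2NO.
DoU = (2C + 2 + N − H − X)/2 = (2·17 + 2 + 1 − 12 − 3)/2 = 22/2 = 11.
(Structurally: 2 ring(s) + 9 π bond(s) = 11.)

11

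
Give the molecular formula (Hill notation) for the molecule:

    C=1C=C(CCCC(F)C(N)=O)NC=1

Heavy atoms from the SMILES: 9 C, 1 F, 2 N, 1 O.
Implicit hydrogens by atom environment:
  3 × C: 2 H each → 6
  3 × C (aromatic): 1 H each → 3
  1 × C: 1 H
  1 × C (aromatic): no H
  1 × C: no H
  1 × F: no H
  1 × N: 2 H
  1 × N (aromatic): 1 H
  1 × O: no H
  Total hydrogens = 13.
Molecular formula: C9H13FN2O

C9H13FN2O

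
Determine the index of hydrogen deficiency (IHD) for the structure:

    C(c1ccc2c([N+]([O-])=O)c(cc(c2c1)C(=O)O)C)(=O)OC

10

Molecular formula from the SMILES: C14H11NO6.
DoU = (2C + 2 + N − H − X)/2 = (2·14 + 2 + 1 − 11 − 0)/2 = 20/2 = 10.
(Structurally: 2 ring(s) + 8 π bond(s) = 10.)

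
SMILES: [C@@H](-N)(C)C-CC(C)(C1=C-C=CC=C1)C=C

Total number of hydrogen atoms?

Hydrogens are implicit in SMILES; fill each atom to its normal valence:
  5 × C (aromatic): 1 H each → 5
  3 × C: 2 H each → 6
  2 × C: 3 H each → 6
  2 × C: 1 H each → 2
  1 × C: no H
  1 × C (aromatic): no H
  1 × N: 2 H
  Total hydrogens = 21.

21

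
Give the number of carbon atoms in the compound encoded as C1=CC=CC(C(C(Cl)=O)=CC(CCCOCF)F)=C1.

14

The symbol for carbon appears 14 times in the SMILES. (Cl is a single chlorine, not C + l.)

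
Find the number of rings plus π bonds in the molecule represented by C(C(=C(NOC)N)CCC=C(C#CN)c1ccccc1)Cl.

8

Molecular formula from the SMILES: C16H20ClN3O.
DoU = (2C + 2 + N − H − X)/2 = (2·16 + 2 + 3 − 20 − 1)/2 = 16/2 = 8.
(Structurally: 1 ring(s) + 7 π bond(s) = 8.)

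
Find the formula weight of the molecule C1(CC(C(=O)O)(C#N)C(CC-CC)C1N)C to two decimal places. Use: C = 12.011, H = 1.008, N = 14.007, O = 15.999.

Molecular formula: C12H20N2O2.
M = 12×12.011 + 20×1.008 + 2×14.007 + 2×15.999 = 224.30 g/mol.

224.30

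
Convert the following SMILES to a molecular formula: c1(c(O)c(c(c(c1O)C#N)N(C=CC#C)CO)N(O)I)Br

Heavy atoms from the SMILES: 1 Br, 12 C, 1 I, 3 N, 4 O.
Implicit hydrogens by atom environment:
  6 × C (aromatic): no H
  4 × O: 1 H each → 4
  3 × C: 1 H each → 3
  3 × N: no H
  2 × C: no H
  1 × Br: no H
  1 × C: 2 H
  1 × I: no H
  Total hydrogens = 9.
Molecular formula: C12H9BrIN3O4

C12H9BrIN3O4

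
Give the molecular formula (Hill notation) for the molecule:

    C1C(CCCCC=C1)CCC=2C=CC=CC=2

Heavy atoms from the SMILES: 16 C.
Implicit hydrogens by atom environment:
  7 × C: 2 H each → 14
  5 × C (aromatic): 1 H each → 5
  3 × C: 1 H each → 3
  1 × C (aromatic): no H
  Total hydrogens = 22.
Molecular formula: C16H22

C16H22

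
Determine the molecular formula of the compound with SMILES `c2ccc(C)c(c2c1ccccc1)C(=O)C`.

C15H14O

Heavy atoms from the SMILES: 15 C, 1 O.
Implicit hydrogens by atom environment:
  8 × C (aromatic): 1 H each → 8
  4 × C (aromatic): no H
  2 × C: 3 H each → 6
  1 × C: no H
  1 × O: no H
  Total hydrogens = 14.
Molecular formula: C15H14O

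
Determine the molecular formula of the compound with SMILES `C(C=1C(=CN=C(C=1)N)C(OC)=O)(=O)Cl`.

Heavy atoms from the SMILES: 8 C, 1 Cl, 2 N, 3 O.
Implicit hydrogens by atom environment:
  3 × C (aromatic): no H
  3 × O: no H
  2 × C (aromatic): 1 H each → 2
  2 × C: no H
  1 × C: 3 H
  1 × Cl: no H
  1 × N: 2 H
  1 × N (aromatic): no H
  Total hydrogens = 7.
Molecular formula: C8H7ClN2O3

C8H7ClN2O3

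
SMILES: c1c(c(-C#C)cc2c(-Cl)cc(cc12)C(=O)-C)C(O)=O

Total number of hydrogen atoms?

Hydrogens are implicit in SMILES; fill each atom to its normal valence:
  6 × C (aromatic): no H
  4 × C (aromatic): 1 H each → 4
  3 × C: no H
  2 × O: no H
  1 × C: 3 H
  1 × C: 1 H
  1 × Cl: no H
  1 × O: 1 H
  Total hydrogens = 9.

9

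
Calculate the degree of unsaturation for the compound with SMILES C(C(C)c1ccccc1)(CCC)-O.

Molecular formula from the SMILES: C12H18O.
DoU = (2C + 2 + N − H − X)/2 = (2·12 + 2 + 0 − 18 − 0)/2 = 8/2 = 4.
(Structurally: 1 ring(s) + 3 π bond(s) = 4.)

4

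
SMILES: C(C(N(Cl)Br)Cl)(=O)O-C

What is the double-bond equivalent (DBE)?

1

Molecular formula from the SMILES: C3H4BrCl2NO2.
DoU = (2C + 2 + N − H − X)/2 = (2·3 + 2 + 1 − 4 − 3)/2 = 2/2 = 1.
(Structurally: 0 ring(s) + 1 π bond(s) = 1.)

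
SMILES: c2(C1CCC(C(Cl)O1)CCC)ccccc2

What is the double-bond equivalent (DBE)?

Molecular formula from the SMILES: C14H19ClO.
DoU = (2C + 2 + N − H − X)/2 = (2·14 + 2 + 0 − 19 − 1)/2 = 10/2 = 5.
(Structurally: 2 ring(s) + 3 π bond(s) = 5.)

5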